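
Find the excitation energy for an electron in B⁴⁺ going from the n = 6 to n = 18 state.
8.39858 eV

The energy levels of a hydrogen-like atom are E_n = -13.6057 Z² eV / n².

Energy at n = 6: E_6 = -13.6057 × 5² / 6² = -9.44840278 eV
Energy at n = 18: E_18 = -13.6057 × 5² / 18² = -1.04982253 eV

The excitation energy is the difference:
ΔE = E_18 - E_6
ΔE = -1.04982253 - (-9.44840278)
ΔE = 8.39858 eV

Since this is positive, energy must be absorbed (photon absorption).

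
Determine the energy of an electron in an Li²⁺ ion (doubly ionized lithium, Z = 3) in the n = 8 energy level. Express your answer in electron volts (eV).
-1.91330 eV

The energy levels of a hydrogen-like atom are given by:
E_n = -13.6057 Z² / n² eV  (with Z = 3 for Li²⁺)

For n = 8:
E_8 = -13.6057 × 3² / 8²
E_8 = -13.6057 × 9 / 64
E_8 = -1.91330 eV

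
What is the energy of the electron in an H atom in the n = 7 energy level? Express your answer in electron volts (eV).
-0.278 eV

The energy levels of a hydrogen-like atom are given by:
E_n = -13.6057 eV / n²

For n = 7:
E_7 = -13.6057 eV / 7²
E_7 = -13.6057 eV / 49
E_7 = -0.278 eV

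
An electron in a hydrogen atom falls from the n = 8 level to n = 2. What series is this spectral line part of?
Balmer series

The spectral series in hydrogen are named based on the final (lower) energy level:
- Lyman series: n_final = 1 (ultraviolet)
- Balmer series: n_final = 2 (visible/near-UV)
- Paschen series: n_final = 3 (infrared)
- Brackett series: n_final = 4 (infrared)
- Pfund series: n_final = 5 (far infrared)

Since this transition ends at n = 2, it belongs to the Balmer series.

For reference, this 8 → 2 line has photon energy
ΔE = 13.6057 eV × (1/2² - 1/8²) = 3.1888359375 eV,
corresponding to wavelength λ = hc/ΔE = 1239.84 eV·nm / 3.1888359375 eV = 388.806456 nm in the visible/near-UV region.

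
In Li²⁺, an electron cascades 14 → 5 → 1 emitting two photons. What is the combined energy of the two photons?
121.82655 eV

The energy levels of Li²⁺ are E_n = -13.6057 × 3² / n² eV.

First transition (14 → 5):
ΔE₁ = |E_5 - E_14|
ΔE₁ = |-4.89805200000 - (-0.62475153061)| = 4.27330047 eV

Second transition (5 → 1):
ΔE₂ = |E_1 - E_5|
ΔE₂ = |-122.45130000000 - (-4.89805200000)| = 117.55324800 eV

Total energy released:
E_total = ΔE₁ + ΔE₂ = 4.27330047 + 117.55324800 = 121.82655 eV

Note: This equals the direct transition 14 → 1: 121.82655 eV ✓
Energy is conserved regardless of the path taken.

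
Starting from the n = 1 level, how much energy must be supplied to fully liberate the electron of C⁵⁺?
489.805 eV

The ionization energy is the energy needed to remove the electron completely (n → ∞).

For a hydrogen-like ion with Z = 6, E_n = -13.6057 Z² / n² eV.

At n = 1: E_1 = -13.6057 × 6² / 1² = -489.805200 eV
At n = ∞: E_∞ = 0 eV

Ionization energy = E_∞ - E_1 = 0 - (-489.805200) = 489.805200 eV
Ionization energy ≈ 489.805 eV

This is also called the binding energy of the electron in state n = 1.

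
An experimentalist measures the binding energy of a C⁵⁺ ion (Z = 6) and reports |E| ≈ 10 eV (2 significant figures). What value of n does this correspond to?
n = 7

The exact energy levels follow E_n = -13.6057 Z² / n² eV with Z = 6.

The measured value (-10 eV) is reported to only 2 significant figures, so we must test candidate n values and see which one matches to that precision.

Candidate energies:
  n = 5:  E = -13.6057 × 6² / 5² = -19.592208 eV
  n = 6:  E = -13.6057 × 6² / 6² = -13.605700 eV
  n = 7:  E = -13.6057 × 6² / 7² = -9.996024 eV  ← matches
  n = 8:  E = -13.6057 × 6² / 8² = -7.653206 eV
  n = 9:  E = -13.6057 × 6² / 9² = -6.046978 eV

Checking against the measurement of -10 eV (2 sig figs), only n = 7 agrees:
E_7 = -9.996024 eV, which rounds to -10 eV ✓

Therefore n = 7.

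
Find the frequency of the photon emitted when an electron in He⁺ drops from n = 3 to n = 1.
1.170e+16 Hz

First, find the transition energy:
E_3 = -13.6057 × 2² / 3² = -6.04698 eV
E_1 = -13.6057 × 2² / 1² = -54.42280 eV
|ΔE| = |E_1 - E_3| = 48.37582 eV

Convert to Joules: E = 48.37582 eV × (1.602177 × 10⁻¹⁹ J/eV) = 7.75066e-18 J

Using E = hf:
f = E/h = 7.75066e-18 J / (6.62607 × 10⁻³⁴ J·s)
f = 1.170e+16 Hz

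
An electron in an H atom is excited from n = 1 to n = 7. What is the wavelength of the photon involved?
93.024982 nm

First, find the transition energy using E_n = -13.6057 / n² eV:
E_1 = -13.6057 / 1² = -13.60570000 eV
E_7 = -13.6057 / 7² = -0.27766735 eV

Photon energy: |ΔE| = |E_7 - E_1| = 13.32803265 eV

Convert to wavelength using E = hc/λ with hc = 1239.84 eV·nm:
λ = hc/E = 1239.84 eV·nm / 13.32803265 eV
λ = 93.024982 nm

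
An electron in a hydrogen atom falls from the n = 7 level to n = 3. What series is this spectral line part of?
Paschen series

The spectral series in hydrogen are named based on the final (lower) energy level:
- Lyman series: n_final = 1 (ultraviolet)
- Balmer series: n_final = 2 (visible/near-UV)
- Paschen series: n_final = 3 (infrared)
- Brackett series: n_final = 4 (infrared)
- Pfund series: n_final = 5 (far infrared)

Since this transition ends at n = 3, it belongs to the Paschen series.

For reference, this 7 → 3 line has photon energy
ΔE = 13.6057 eV × (1/3² - 1/7²) = 1.234077098 eV,
corresponding to wavelength λ = hc/ΔE = 1239.84 eV·nm / 1.234077098 eV = 1004.6698 nm in the infrared region.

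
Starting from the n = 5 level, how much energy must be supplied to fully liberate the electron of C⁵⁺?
19.59221 eV

The ionization energy is the energy needed to remove the electron completely (n → ∞).

For a hydrogen-like ion with Z = 6, E_n = -13.6057 Z² / n² eV.

At n = 5: E_5 = -13.6057 × 6² / 5² = -19.59220800 eV
At n = ∞: E_∞ = 0 eV

Ionization energy = E_∞ - E_5 = 0 - (-19.59220800) = 19.59220800 eV
Ionization energy ≈ 19.59221 eV

This is also called the binding energy of the electron in state n = 5.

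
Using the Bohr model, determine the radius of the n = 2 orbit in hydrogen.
0.2117 nm (or 2.1167 Å)

The Bohr radius formula is:
r_n = n² a₀ / Z

where a₀ = 0.0529177 nm is the Bohr radius.

For H (Z = 1) at n = 2:
r_2 = 2² × 0.0529177 nm / 1
r_2 = 4 × 0.0529177 nm / 1
r_2 = 0.21167 nm / 1
r_2 = 0.2117 nm

The electron orbits at approximately 0.2117 nm from the nucleus.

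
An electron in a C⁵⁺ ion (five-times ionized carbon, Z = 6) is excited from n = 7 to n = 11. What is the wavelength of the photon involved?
208.44487 nm

First, find the transition energy using E_n = -13.6057 Z² / n² eV:
E_7 = -13.6057 × 6² / 7² = -9.996024490 eV
E_11 = -13.6057 × 6² / 11² = -4.047976860 eV

Photon energy: |ΔE| = |E_11 - E_7| = 5.948047630 eV

Convert to wavelength using E = hc/λ with hc = 1239.84 eV·nm:
λ = hc/E = 1239.84 eV·nm / 5.948047630 eV
λ = 208.44487 nm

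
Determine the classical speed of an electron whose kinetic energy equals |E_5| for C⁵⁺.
2.63e+06 m/s (or 0.88% of c)

The binding energy at n = 5 for C⁵⁺ is:
E_5 = -13.6057 × 6²/5² = -19.5922 eV
|E_5| = 19.5922 eV

Convert to Joules:
KE = 19.5922 eV × (1.602177 × 10⁻¹⁹ J/eV) = 3.1390e-18 J

Using KE = ½mv²:
v = √(2·KE/m_e)
v = √(2 × 3.1390e-18 J / 9.10938 × 10⁻³¹ kg)
v = 2.63e+06 m/s

This is approximately 0.88% the speed of light.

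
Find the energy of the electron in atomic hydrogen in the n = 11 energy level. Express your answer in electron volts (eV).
-0.112 eV

The energy levels of a hydrogen-like atom are given by:
E_n = -13.6057 eV / n²

For n = 11:
E_11 = -13.6057 eV / 11²
E_11 = -13.6057 eV / 121
E_11 = -0.112 eV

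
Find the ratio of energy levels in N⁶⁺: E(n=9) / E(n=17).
3.567901

Using E_n = -13.6057 Z² / n² eV with Z = 7:

E_9 = -13.6057 × 7² / 9² = -666.6793 / 81 = -8.230608641975 eV
E_17 = -13.6057 × 7² / 17² = -666.6793 / 289 = -2.306848788927 eV

The ratio is:
E_9/E_17 = (-8.230608641975) / (-2.306848788927)
E_9/E_17 = (-666.6793/81) / (-666.6793/289)
E_9/E_17 = 289/81
E_9/E_17 = 3.567901
(Note: the Z² factors cancel in the ratio.)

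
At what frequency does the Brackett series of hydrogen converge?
2.06e+14 Hz

The series limit corresponds to the transition from n = ∞ to n = 4.
This is the highest energy (shortest wavelength) transition in the Brackett series.

E_∞ = 0 eV
E_4 = -13.6057 / 4² = -0.850356 eV

Energy at series limit:
ΔE = E_∞ - E_4 = 0 - (-0.850356) = 0.850356 eV
E = 0.850356 eV × (1.602177 × 10⁻¹⁹ J/eV) = 1.3624e-19 J
f = E/h = 1.3624e-19 J / (6.62607 × 10⁻³⁴ J·s) = 2.06e+14 Hz

This energy equals the ionization energy from the n = 4 state of hydrogen.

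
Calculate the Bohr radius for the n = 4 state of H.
0.8467 nm (or 8.4668 Å)

The Bohr radius formula is:
r_n = n² a₀ / Z

where a₀ = 0.0529177 nm is the Bohr radius.

For H (Z = 1) at n = 4:
r_4 = 4² × 0.0529177 nm / 1
r_4 = 16 × 0.0529177 nm / 1
r_4 = 0.84668 nm / 1
r_4 = 0.8467 nm

The electron orbits at approximately 0.8467 nm from the nucleus.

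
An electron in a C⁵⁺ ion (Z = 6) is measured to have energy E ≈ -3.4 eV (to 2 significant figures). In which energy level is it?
n = 12

The exact energy levels follow E_n = -13.6057 Z² / n² eV with Z = 6.

The measured value (-3.4 eV) is reported to only 2 significant figures, so we must test candidate n values and see which one matches to that precision.

Candidate energies:
  n = 10:  E = -13.6057 × 6² / 10² = -4.89805 eV
  n = 11:  E = -13.6057 × 6² / 11² = -4.04798 eV
  n = 12:  E = -13.6057 × 6² / 12² = -3.40143 eV  ← matches
  n = 13:  E = -13.6057 × 6² / 13² = -2.89826 eV
  n = 14:  E = -13.6057 × 6² / 14² = -2.49901 eV

Checking against the measurement of -3.4 eV (2 sig figs), only n = 12 agrees:
E_12 = -3.40143 eV, which rounds to -3.4 eV ✓

Therefore n = 12.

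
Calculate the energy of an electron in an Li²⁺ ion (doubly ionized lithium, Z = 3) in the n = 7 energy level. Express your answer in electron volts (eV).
-2.50 eV

The energy levels of a hydrogen-like atom are given by:
E_n = -13.6057 Z² / n² eV  (with Z = 3 for Li²⁺)

For n = 7:
E_7 = -13.6057 × 3² / 7²
E_7 = -13.6057 × 9 / 49
E_7 = -2.50 eV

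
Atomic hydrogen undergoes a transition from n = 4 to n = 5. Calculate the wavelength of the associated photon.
4050.06725 nm

First, find the transition energy using E_n = -13.6057 / n² eV:
E_4 = -13.6057 / 4² = -0.85035625000 eV
E_5 = -13.6057 / 5² = -0.54422800000 eV

Photon energy: |ΔE| = |E_5 - E_4| = 0.30612825000 eV

Convert to wavelength using E = hc/λ with hc = 1239.84 eV·nm:
λ = hc/E = 1239.84 eV·nm / 0.30612825000 eV
λ = 4050.06725 nm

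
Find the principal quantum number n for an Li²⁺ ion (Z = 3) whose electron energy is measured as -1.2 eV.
n = 10

The exact energy levels follow E_n = -13.6057 Z² / n² eV with Z = 3.

The measured value (-1.2 eV) is reported to only 2 significant figures, so we must test candidate n values and see which one matches to that precision.

Candidate energies:
  n = 8:  E = -13.6057 × 3² / 8² = -1.91330 eV
  n = 9:  E = -13.6057 × 3² / 9² = -1.51174 eV
  n = 10:  E = -13.6057 × 3² / 10² = -1.22451 eV  ← matches
  n = 11:  E = -13.6057 × 3² / 11² = -1.01199 eV
  n = 12:  E = -13.6057 × 3² / 12² = -0.85036 eV

Checking against the measurement of -1.2 eV (2 sig figs), only n = 10 agrees:
E_10 = -1.22451 eV, which rounds to -1.2 eV ✓

Therefore n = 10.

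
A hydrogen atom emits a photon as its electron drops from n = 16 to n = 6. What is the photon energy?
0.32479 eV

The energy levels are E_n = -13.6057 eV / n².

Energy at n = 16: E_16 = -13.6057 / 16² = -0.05314727 eV
Energy at n = 6: E_6 = -13.6057 / 6² = -0.37793611 eV

For emission (electron falling to lower state), the photon energy is:
E_photon = E_16 - E_6 = |-0.05314727 - (-0.37793611)|
E_photon = 0.32479 eV

This energy is carried away by the emitted photon.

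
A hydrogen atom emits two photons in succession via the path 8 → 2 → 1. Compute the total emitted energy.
13.393111 eV

The energy levels of hydrogen are E_n = -13.6057 / n² eV.

First transition (8 → 2):
ΔE₁ = |E_2 - E_8|
ΔE₁ = |-3.401425000000 - (-0.212589062500)| = 3.188835938 eV

Second transition (2 → 1):
ΔE₂ = |E_1 - E_2|
ΔE₂ = |-13.605700000000 - (-3.401425000000)| = 10.204275000 eV

Total energy released:
E_total = ΔE₁ + ΔE₂ = 3.188835938 + 10.204275000 = 13.393111 eV

Note: This equals the direct transition 8 → 1: 13.393111 eV ✓
Energy is conserved regardless of the path taken.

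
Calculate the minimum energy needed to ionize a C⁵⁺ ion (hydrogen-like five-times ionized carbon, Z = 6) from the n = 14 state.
2.499006 eV

The ionization energy is the energy needed to remove the electron completely (n → ∞).

For a hydrogen-like ion with Z = 6, E_n = -13.6057 Z² / n² eV.

At n = 14: E_14 = -13.6057 × 6² / 14² = -2.499006122 eV
At n = ∞: E_∞ = 0 eV

Ionization energy = E_∞ - E_14 = 0 - (-2.499006122) = 2.499006122 eV
Ionization energy ≈ 2.499006 eV

This is also called the binding energy of the electron in state n = 14.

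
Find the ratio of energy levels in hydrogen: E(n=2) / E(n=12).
36.000000

Using E_n = -13.6057 Z² / n² eV with Z = 1:

E_2 = -13.6057 / 2² = -13.6057 / 4 = -3.401425000000 eV
E_12 = -13.6057 / 12² = -13.6057 / 144 = -0.094484027778 eV

The ratio is:
E_2/E_12 = (-3.401425000000) / (-0.094484027778)
E_2/E_12 = (-13.6057/4) / (-13.6057/144)
E_2/E_12 = 144/4
E_2/E_12 = 36.000000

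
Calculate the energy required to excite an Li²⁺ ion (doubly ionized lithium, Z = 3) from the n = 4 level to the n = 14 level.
7.028455 eV

The energy levels of a hydrogen-like atom are E_n = -13.6057 Z² eV / n².

Energy at n = 4: E_4 = -13.6057 × 3² / 4² = -7.653206250 eV
Energy at n = 14: E_14 = -13.6057 × 3² / 14² = -0.624751531 eV

The excitation energy is the difference:
ΔE = E_14 - E_4
ΔE = -0.624751531 - (-7.653206250)
ΔE = 7.028455 eV

Since this is positive, energy must be absorbed (photon absorption).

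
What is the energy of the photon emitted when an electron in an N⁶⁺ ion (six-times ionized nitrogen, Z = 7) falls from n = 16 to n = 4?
39.06324 eV

The energy levels are E_n = -13.6057 Z² eV / n².

Energy at n = 16: E_16 = -13.6057 × 7² / 16² = -2.60421602 eV
Energy at n = 4: E_4 = -13.6057 × 7² / 4² = -41.66745625 eV

For emission (electron falling to lower state), the photon energy is:
E_photon = E_16 - E_4 = |-2.60421602 - (-41.66745625)|
E_photon = 39.06324 eV

This energy is carried away by the emitted photon.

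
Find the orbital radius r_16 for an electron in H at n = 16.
13.5469 nm (or 135.4693 Å)

The Bohr radius formula is:
r_n = n² a₀ / Z

where a₀ = 0.0529177 nm is the Bohr radius.

For H (Z = 1) at n = 16:
r_16 = 16² × 0.0529177 nm / 1
r_16 = 256 × 0.0529177 nm / 1
r_16 = 13.54693 nm / 1
r_16 = 13.5469 nm

The electron orbits at approximately 13.5469 nm from the nucleus.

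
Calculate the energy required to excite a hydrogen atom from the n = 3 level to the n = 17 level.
1.4647 eV

The energy levels of a hydrogen-like atom are E_n = -13.6057 eV / n².

Energy at n = 3: E_3 = -13.6057 / 3² = -1.5117444 eV
Energy at n = 17: E_17 = -13.6057 / 17² = -0.0470785 eV

The excitation energy is the difference:
ΔE = E_17 - E_3
ΔE = -0.0470785 - (-1.5117444)
ΔE = 1.4647 eV

Since this is positive, energy must be absorbed (photon absorption).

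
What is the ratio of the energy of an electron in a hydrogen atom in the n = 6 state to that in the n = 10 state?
2.77778

Using E_n = -13.6057 Z² / n² eV with Z = 1:

E_6 = -13.6057 / 6² = -13.6057 / 36 = -0.37793611111 eV
E_10 = -13.6057 / 10² = -13.6057 / 100 = -0.13605700000 eV

The ratio is:
E_6/E_10 = (-0.37793611111) / (-0.13605700000)
E_6/E_10 = (-13.6057/36) / (-13.6057/100)
E_6/E_10 = 100/36
E_6/E_10 = 2.77778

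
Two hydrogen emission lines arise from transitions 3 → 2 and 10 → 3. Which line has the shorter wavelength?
3 → 2

Calculate the energy for each transition:

Transition 3 → 2:
ΔE₁ = |E_2 - E_3| = |-13.6057/2² - (-13.6057/3²)|
ΔE₁ = |-3.401425000000 - (-1.511744444444)| = 1.889680556 eV

Transition 10 → 3:
ΔE₂ = |E_3 - E_10| = |-13.6057/3² - (-13.6057/10²)|
ΔE₂ = |-1.511744444444 - (-0.136057000000)| = 1.375687444 eV

Since 1.889680556 eV > 1.375687444 eV, the transition 3 → 2 emits the more energetic photon.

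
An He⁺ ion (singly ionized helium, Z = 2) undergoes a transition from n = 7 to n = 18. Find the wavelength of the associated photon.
1315.204 nm

First, find the transition energy using E_n = -13.6057 Z² / n² eV:
E_7 = -13.6057 × 2² / 7² = -1.110669388 eV
E_18 = -13.6057 × 2² / 18² = -0.167971605 eV

Photon energy: |ΔE| = |E_18 - E_7| = 0.942697783 eV

Convert to wavelength using E = hc/λ with hc = 1239.84 eV·nm:
λ = hc/E = 1239.84 eV·nm / 0.942697783 eV
λ = 1315.204 nm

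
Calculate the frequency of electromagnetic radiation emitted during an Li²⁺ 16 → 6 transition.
7.0680e+14 Hz

First, find the transition energy:
E_16 = -13.6057 × 3² / 16² = -0.4783254 eV
E_6 = -13.6057 × 3² / 6² = -3.4014250 eV
|ΔE| = |E_6 - E_16| = 2.9230996 eV

Convert to Joules: E = 2.9230996 eV × (1.602177 × 10⁻¹⁹ J/eV) = 4.683323e-19 J

Using E = hf:
f = E/h = 4.683323e-19 J / (6.62607 × 10⁻³⁴ J·s)
f = 7.0680e+14 Hz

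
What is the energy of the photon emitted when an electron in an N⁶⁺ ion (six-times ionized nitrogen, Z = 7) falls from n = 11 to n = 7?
8.09595 eV

The energy levels are E_n = -13.6057 Z² eV / n².

Energy at n = 11: E_11 = -13.6057 × 7² / 11² = -5.50974628 eV
Energy at n = 7: E_7 = -13.6057 × 7² / 7² = -13.60570000 eV

For emission (electron falling to lower state), the photon energy is:
E_photon = E_11 - E_7 = |-5.50974628 - (-13.60570000)|
E_photon = 8.09595 eV

This energy is carried away by the emitted photon.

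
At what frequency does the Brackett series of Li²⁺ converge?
1.851e+15 Hz

The series limit corresponds to the transition from n = ∞ to n = 4.
This is the highest energy (shortest wavelength) transition in the Brackett series.

E_∞ = 0 eV
E_4 = -13.6057 × 3² / 4² = -7.653206 eV

Energy at series limit:
ΔE = E_∞ - E_4 = 0 - (-7.653206) = 7.653206 eV
E = 7.653206 eV × (1.602177 × 10⁻¹⁹ J/eV) = 1.22618e-18 J
f = E/h = 1.22618e-18 J / (6.62607 × 10⁻³⁴ J·s) = 1.851e+15 Hz

This energy equals the ionization energy from the n = 4 state of Li²⁺.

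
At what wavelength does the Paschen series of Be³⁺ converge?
51.26 nm

The series limit corresponds to the transition from n = ∞ to n = 3.
This is the highest energy (shortest wavelength) transition in the Paschen series.

E_∞ = 0 eV
E_3 = -13.6057 × 4² / 3² = -24.1879 eV

Energy at series limit:
ΔE = E_∞ - E_3 = 0 - (-24.1879) = 24.1879 eV
λ = hc/E = 1239.84 eV·nm / 24.1879 eV = 51.26 nm

This energy equals the ionization energy from the n = 3 state of Be³⁺.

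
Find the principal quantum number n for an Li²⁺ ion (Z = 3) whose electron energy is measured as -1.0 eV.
n = 11

The exact energy levels follow E_n = -13.6057 Z² / n² eV with Z = 3.

The measured value (-1.0 eV) is reported to only 2 significant figures, so we must test candidate n values and see which one matches to that precision.

Candidate energies:
  n = 9:  E = -13.6057 × 3² / 9² = -1.51174 eV
  n = 10:  E = -13.6057 × 3² / 10² = -1.22451 eV
  n = 11:  E = -13.6057 × 3² / 11² = -1.01199 eV  ← matches
  n = 12:  E = -13.6057 × 3² / 12² = -0.85036 eV
  n = 13:  E = -13.6057 × 3² / 13² = -0.72456 eV

Checking against the measurement of -1.0 eV (2 sig figs), only n = 11 agrees:
E_11 = -1.01199 eV, which rounds to -1.0 eV ✓

Therefore n = 11.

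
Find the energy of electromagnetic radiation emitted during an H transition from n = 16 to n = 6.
0.32479 eV

The energy levels are E_n = -13.6057 eV / n².

Energy at n = 16: E_16 = -13.6057 / 16² = -0.05314727 eV
Energy at n = 6: E_6 = -13.6057 / 6² = -0.37793611 eV

For emission (electron falling to lower state), the photon energy is:
E_photon = E_16 - E_6 = |-0.05314727 - (-0.37793611)|
E_photon = 0.32479 eV

This energy is carried away by the emitted photon.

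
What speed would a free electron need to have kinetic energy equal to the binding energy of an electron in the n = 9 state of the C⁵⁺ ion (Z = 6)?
1.46e+06 m/s (or 0.4865% of c)

The binding energy at n = 9 for C⁵⁺ is:
E_9 = -13.6057 × 6²/9² = -6.046978 eV
|E_9| = 6.046978 eV

Convert to Joules:
KE = 6.046978 eV × (1.602177 × 10⁻¹⁹ J/eV) = 9.6883e-19 J

Using KE = ½mv²:
v = √(2·KE/m_e)
v = √(2 × 9.6883e-19 J / 9.10938 × 10⁻³¹ kg)
v = 1.46e+06 m/s

This is approximately 0.4865% the speed of light.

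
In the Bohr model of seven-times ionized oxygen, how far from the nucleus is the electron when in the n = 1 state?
0.0066 nm (or 0.0662 Å)

The Bohr radius formula is:
r_n = n² a₀ / Z

where a₀ = 0.0529177 nm is the Bohr radius.

For O⁷⁺ (Z = 8) at n = 1:
r_1 = 1² × 0.0529177 nm / 8
r_1 = 1 × 0.0529177 nm / 8
r_1 = 0.05292 nm / 8
r_1 = 0.0066 nm

The electron orbits at approximately 0.0066 nm from the nucleus.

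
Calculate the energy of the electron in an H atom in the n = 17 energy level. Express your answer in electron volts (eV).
-0.04708 eV

The energy levels of a hydrogen-like atom are given by:
E_n = -13.6057 eV / n²

For n = 17:
E_17 = -13.6057 eV / 17²
E_17 = -13.6057 eV / 289
E_17 = -0.04708 eV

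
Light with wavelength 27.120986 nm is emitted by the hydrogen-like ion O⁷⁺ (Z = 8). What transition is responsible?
n = 10 → n = 4

First, find the photon energy from the wavelength (hc = 1239.84 eV·nm):
E = hc/λ = 1239.84 eV·nm / 27.120986 nm = 45.715152 eV

The energy levels of O⁷⁺ satisfy E_n = -13.6057 × 8² / n² eV, so an emission n_i → n_f releases
ΔE = 13.6057 × 8² × (1/n_f² − 1/n_i²) eV.

Setting ΔE equal to the photon energy:
1/n_f² − 1/n_i² = 45.715152 / (13.6057 × 8²) = 0.052500000

Since 1/n_i² must be positive, we need 1/n_f² > 0.052500000, i.e. n_f ≤ 4. For each allowed n_f, solve n_i = (1/n_f² − 0.052500000)^(−1/2) and check whether it is a whole number:
  n_f = 1: 1/n_i² = 1.000000000 − 0.052500000 = 0.947500000 → n_i = 1.027  (not an integer) ✗
  n_f = 2: 1/n_i² = 0.250000000 − 0.052500000 = 0.197500000 → n_i = 2.250  (not an integer) ✗
  n_f = 3: 1/n_i² = 0.111111111 − 0.052500000 = 0.058611111 → n_i = 4.131  (not an integer) ✗
  n_f = 4: 1/n_i² = 0.062500000 − 0.052500000 = 0.010000000 → n_i = 10.000  → integer, n_i = 10 ✓

Only n_f = 4 gives an integer upper level, n_i = 10.

The transition is from n = 10 to n = 4 (emission).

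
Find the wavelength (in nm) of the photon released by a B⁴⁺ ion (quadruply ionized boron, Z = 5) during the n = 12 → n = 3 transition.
34.99258 nm

First, find the transition energy using E_n = -13.6057 Z² / n² eV:
E_12 = -13.6057 × 5² / 12² = -2.3621007 eV
E_3 = -13.6057 × 5² / 3² = -37.7936111 eV

Photon energy: |ΔE| = |E_3 - E_12| = 35.4315104 eV

Convert to wavelength using E = hc/λ with hc = 1239.84 eV·nm:
λ = hc/E = 1239.84 eV·nm / 35.4315104 eV
λ = 34.99258 nm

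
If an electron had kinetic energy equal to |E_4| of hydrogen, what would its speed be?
5.46923e+05 m/s (or 0.18243% of c)

The binding energy at n = 4 for hydrogen is:
E_4 = -13.6057/4² = -0.850356250 eV
|E_4| = 0.850356250 eV

Convert to Joules:
KE = 0.850356250 eV × (1.602177 × 10⁻¹⁹ J/eV) = 1.3624212e-19 J

Using KE = ½mv²:
v = √(2·KE/m_e)
v = √(2 × 1.3624212e-19 J / 9.10938 × 10⁻³¹ kg)
v = 5.46923e+05 m/s

This is approximately 0.18243% the speed of light.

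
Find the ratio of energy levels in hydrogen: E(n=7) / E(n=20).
8.163

Using E_n = -13.6057 Z² / n² eV with Z = 1:

E_7 = -13.6057 / 7² = -13.6057 / 49 = -0.277667347 eV
E_20 = -13.6057 / 20² = -13.6057 / 400 = -0.034014250 eV

The ratio is:
E_7/E_20 = (-0.277667347) / (-0.034014250)
E_7/E_20 = (-13.6057/49) / (-13.6057/400)
E_7/E_20 = 400/49
E_7/E_20 = 8.163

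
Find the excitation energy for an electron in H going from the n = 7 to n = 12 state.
0.183 eV

The energy levels of a hydrogen-like atom are E_n = -13.6057 eV / n².

Energy at n = 7: E_7 = -13.6057 / 7² = -0.277667 eV
Energy at n = 12: E_12 = -13.6057 / 12² = -0.094484 eV

The excitation energy is the difference:
ΔE = E_12 - E_7
ΔE = -0.094484 - (-0.277667)
ΔE = 0.183 eV

Since this is positive, energy must be absorbed (photon absorption).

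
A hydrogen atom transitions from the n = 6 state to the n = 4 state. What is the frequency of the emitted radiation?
1.1423e+14 Hz

First, find the transition energy:
E_6 = -13.6057 / 6² = -0.37793611 eV
E_4 = -13.6057 / 4² = -0.85035625 eV
|ΔE| = |E_4 - E_6| = 0.47242014 eV

Convert to Joules: E = 0.47242014 eV × (1.602177 × 10⁻¹⁹ J/eV) = 7.569007e-20 J

Using E = hf:
f = E/h = 7.569007e-20 J / (6.62607 × 10⁻³⁴ J·s)
f = 1.1423e+14 Hz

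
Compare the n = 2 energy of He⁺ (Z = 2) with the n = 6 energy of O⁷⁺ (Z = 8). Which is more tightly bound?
O⁷⁺ at n = 6 (E = -24.1879 eV)

Using E_n = -13.6057 Z² / n² eV:

He⁺ (Z = 2) at n = 2:
E = -13.6057 × 2² / 2² = -13.6057 × 4 / 4 = -13.6057000 eV

O⁷⁺ (Z = 8) at n = 6:
E = -13.6057 × 8² / 6² = -13.6057 × 64 / 36 = -24.1879111 eV

Since -24.1879111 eV < -13.6057000 eV,
O⁷⁺ at n = 6 is more tightly bound (requires more energy to ionize).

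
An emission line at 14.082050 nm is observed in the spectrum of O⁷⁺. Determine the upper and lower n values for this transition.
n = 10 → n = 3

First, find the photon energy from the wavelength (hc = 1239.84 eV·nm):
E = hc/λ = 1239.84 eV·nm / 14.082050 nm = 88.043999 eV

The energy levels of O⁷⁺ satisfy E_n = -13.6057 × 8² / n² eV, so an emission n_i → n_f releases
ΔE = 13.6057 × 8² × (1/n_f² − 1/n_i²) eV.

Setting ΔE equal to the photon energy:
1/n_f² − 1/n_i² = 88.043999 / (13.6057 × 8²) = 0.10111111

Since 1/n_i² must be positive, we need 1/n_f² > 0.10111111, i.e. n_f ≤ 3. For each allowed n_f, solve n_i = (1/n_f² − 0.10111111)^(−1/2) and check whether it is a whole number:
  n_f = 1: 1/n_i² = 1.00000000 − 0.10111111 = 0.89888889 → n_i = 1.055  (not an integer) ✗
  n_f = 2: 1/n_i² = 0.25000000 − 0.10111111 = 0.14888889 → n_i = 2.592  (not an integer) ✗
  n_f = 3: 1/n_i² = 0.11111111 − 0.10111111 = 0.01000000 → n_i = 10.000  → integer, n_i = 10 ✓

Only n_f = 3 gives an integer upper level, n_i = 10.

The transition is from n = 10 to n = 3 (emission).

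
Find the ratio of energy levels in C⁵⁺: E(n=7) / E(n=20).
8.16327

Using E_n = -13.6057 Z² / n² eV with Z = 6:

E_7 = -13.6057 × 6² / 7² = -489.8052 / 49 = -9.99602448980 eV
E_20 = -13.6057 × 6² / 20² = -489.8052 / 400 = -1.22451300000 eV

The ratio is:
E_7/E_20 = (-9.99602448980) / (-1.22451300000)
E_7/E_20 = (-489.8052/49) / (-489.8052/400)
E_7/E_20 = 400/49
E_7/E_20 = 8.16327
(Note: the Z² factors cancel in the ratio.)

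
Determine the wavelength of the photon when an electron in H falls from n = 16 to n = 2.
370.291863 nm

First, find the transition energy using E_n = -13.6057 / n² eV:
E_16 = -13.6057 / 16² = -0.0531472656 eV
E_2 = -13.6057 / 2² = -3.4014250000 eV

Photon energy: |ΔE| = |E_2 - E_16| = 3.3482777344 eV

Convert to wavelength using E = hc/λ with hc = 1239.84 eV·nm:
λ = hc/E = 1239.84 eV·nm / 3.3482777344 eV
λ = 370.291863 nm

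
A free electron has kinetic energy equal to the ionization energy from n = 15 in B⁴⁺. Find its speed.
7.2923e+05 m/s (or 0.2432% of c)

The binding energy at n = 15 for B⁴⁺ is:
E_15 = -13.6057 × 5²/15² = -1.5117444 eV
|E_15| = 1.5117444 eV

Convert to Joules:
KE = 1.5117444 eV × (1.602177 × 10⁻¹⁹ J/eV) = 2.422082e-19 J

Using KE = ½mv²:
v = √(2·KE/m_e)
v = √(2 × 2.422082e-19 J / 9.10938 × 10⁻³¹ kg)
v = 7.2923e+05 m/s

This is approximately 0.2432% the speed of light.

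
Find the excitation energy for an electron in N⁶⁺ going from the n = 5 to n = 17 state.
24.360 eV

The energy levels of a hydrogen-like atom are E_n = -13.6057 Z² eV / n².

Energy at n = 5: E_5 = -13.6057 × 7² / 5² = -26.667172 eV
Energy at n = 17: E_17 = -13.6057 × 7² / 17² = -2.306849 eV

The excitation energy is the difference:
ΔE = E_17 - E_5
ΔE = -2.306849 - (-26.667172)
ΔE = 24.360 eV

Since this is positive, energy must be absorbed (photon absorption).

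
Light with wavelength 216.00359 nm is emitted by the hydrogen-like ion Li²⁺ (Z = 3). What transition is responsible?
n = 8 → n = 4

First, find the photon energy from the wavelength (hc = 1239.84 eV·nm):
E = hc/λ = 1239.84 eV·nm / 216.00359 nm = 5.7399046 eV

The energy levels of Li²⁺ satisfy E_n = -13.6057 × 3² / n² eV, so an emission n_i → n_f releases
ΔE = 13.6057 × 3² × (1/n_f² − 1/n_i²) eV.

Setting ΔE equal to the photon energy:
1/n_f² − 1/n_i² = 5.7399046 / (13.6057 × 3²) = 0.046874999

Since 1/n_i² must be positive, we need 1/n_f² > 0.046874999, i.e. n_f ≤ 4. For each allowed n_f, solve n_i = (1/n_f² − 0.046874999)^(−1/2) and check whether it is a whole number:
  n_f = 1: 1/n_i² = 1.000000000 − 0.046874999 = 0.953125001 → n_i = 1.024  (not an integer) ✗
  n_f = 2: 1/n_i² = 0.250000000 − 0.046874999 = 0.203125001 → n_i = 2.219  (not an integer) ✗
  n_f = 3: 1/n_i² = 0.111111111 − 0.046874999 = 0.064236112 → n_i = 3.946  (not an integer) ✗
  n_f = 4: 1/n_i² = 0.062500000 − 0.046874999 = 0.015625001 → n_i = 8.000  → integer, n_i = 8 ✓

Only n_f = 4 gives an integer upper level, n_i = 8.

The transition is from n = 8 to n = 4 (emission).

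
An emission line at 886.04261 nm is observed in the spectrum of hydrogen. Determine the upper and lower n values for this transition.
n = 11 → n = 3

First, find the photon energy from the wavelength (hc = 1239.84 eV·nm):
E = hc/λ = 1239.84 eV·nm / 886.04261 nm = 1.3993006 eV

The energy levels of hydrogen satisfy E_n = -13.6057 / n² eV, so an emission n_i → n_f releases
ΔE = 13.6057 × (1/n_f² − 1/n_i²) eV.

Setting ΔE equal to the photon energy:
1/n_f² − 1/n_i² = 1.3993006 / 13.6057 = 0.10284665

Since 1/n_i² must be positive, we need 1/n_f² > 0.10284665, i.e. n_f ≤ 3. For each allowed n_f, solve n_i = (1/n_f² − 0.10284665)^(−1/2) and check whether it is a whole number:
  n_f = 1: 1/n_i² = 1.00000000 − 0.10284665 = 0.89715335 → n_i = 1.056  (not an integer) ✗
  n_f = 2: 1/n_i² = 0.25000000 − 0.10284665 = 0.14715335 → n_i = 2.607  (not an integer) ✗
  n_f = 3: 1/n_i² = 0.11111111 − 0.10284665 = 0.00826446 → n_i = 11.000  → integer, n_i = 11 ✓

Only n_f = 3 gives an integer upper level, n_i = 11.

The transition is from n = 11 to n = 3 (emission).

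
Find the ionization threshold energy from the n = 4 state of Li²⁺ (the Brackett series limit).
7.653206 eV

The series limit corresponds to the transition from n = ∞ to n = 4.
This is the highest energy (shortest wavelength) transition in the Brackett series.

E_∞ = 0 eV
E_4 = -13.6057 × 3² / 4² = -7.653206 eV

Energy at series limit:
ΔE = E_∞ - E_4 = 0 - (-7.653206) = 7.653206 eV

This energy equals the ionization energy from the n = 4 state of Li²⁺.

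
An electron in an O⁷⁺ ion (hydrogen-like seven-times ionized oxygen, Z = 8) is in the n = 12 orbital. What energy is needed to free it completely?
6.046978 eV

The ionization energy is the energy needed to remove the electron completely (n → ∞).

For a hydrogen-like ion with Z = 8, E_n = -13.6057 Z² / n² eV.

At n = 12: E_12 = -13.6057 × 8² / 12² = -6.046977778 eV
At n = ∞: E_∞ = 0 eV

Ionization energy = E_∞ - E_12 = 0 - (-6.046977778) = 6.046977778 eV
Ionization energy ≈ 6.046978 eV

This is also called the binding energy of the electron in state n = 12.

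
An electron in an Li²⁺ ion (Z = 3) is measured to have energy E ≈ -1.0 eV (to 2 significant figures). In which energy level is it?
n = 11

The exact energy levels follow E_n = -13.6057 Z² / n² eV with Z = 3.

The measured value (-1.0 eV) is reported to only 2 significant figures, so we must test candidate n values and see which one matches to that precision.

Candidate energies:
  n = 9:  E = -13.6057 × 3² / 9² = -1.51174 eV
  n = 10:  E = -13.6057 × 3² / 10² = -1.22451 eV
  n = 11:  E = -13.6057 × 3² / 11² = -1.01199 eV  ← matches
  n = 12:  E = -13.6057 × 3² / 12² = -0.85036 eV
  n = 13:  E = -13.6057 × 3² / 13² = -0.72456 eV

Checking against the measurement of -1.0 eV (2 sig figs), only n = 11 agrees:
E_11 = -1.01199 eV, which rounds to -1.0 eV ✓

Therefore n = 11.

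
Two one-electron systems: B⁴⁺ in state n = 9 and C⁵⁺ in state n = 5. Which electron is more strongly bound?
C⁵⁺ at n = 5 (E = -19.592 eV)

Using E_n = -13.6057 Z² / n² eV:

B⁴⁺ (Z = 5) at n = 9:
E = -13.6057 × 5² / 9² = -13.6057 × 25 / 81 = -4.199290 eV

C⁵⁺ (Z = 6) at n = 5:
E = -13.6057 × 6² / 5² = -13.6057 × 36 / 25 = -19.592208 eV

Since -19.592208 eV < -4.199290 eV,
C⁵⁺ at n = 5 is more tightly bound (requires more energy to ionize).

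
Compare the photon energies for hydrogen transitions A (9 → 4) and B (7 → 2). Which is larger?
7 → 2

Calculate the energy for each transition:

Transition 9 → 4:
ΔE₁ = |E_4 - E_9| = |-13.6057/4² - (-13.6057/9²)|
ΔE₁ = |-0.850356250 - (-0.167971605)| = 0.682385 eV

Transition 7 → 2:
ΔE₂ = |E_2 - E_7| = |-13.6057/2² - (-13.6057/7²)|
ΔE₂ = |-3.401425000 - (-0.277667347)| = 3.123758 eV

Since 3.123758 eV > 0.682385 eV, the transition 7 → 2 emits the more energetic photon.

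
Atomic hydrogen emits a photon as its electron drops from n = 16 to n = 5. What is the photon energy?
0.49 eV

The energy levels are E_n = -13.6057 eV / n².

Energy at n = 16: E_16 = -13.6057 / 16² = -0.05315 eV
Energy at n = 5: E_5 = -13.6057 / 5² = -0.54423 eV

For emission (electron falling to lower state), the photon energy is:
E_photon = E_16 - E_5 = |-0.05315 - (-0.54423)|
E_photon = 0.49 eV

This energy is carried away by the emitted photon.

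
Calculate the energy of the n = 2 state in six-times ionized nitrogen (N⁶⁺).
-166.67 eV

For hydrogen-like ions, the energy levels scale with Z²:
E_n = -13.6057 Z² / n² eV

For N⁶⁺ (Z = 7) at n = 2:
E_2 = -13.6057 × 7² / 2²
E_2 = -13.6057 × 49 / 4
E_2 = -666.6793 / 4
E_2 = -166.67 eV

The energy is 49 times more negative than hydrogen at the same n due to the stronger nuclear charge.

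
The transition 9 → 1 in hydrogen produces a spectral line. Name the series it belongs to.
Lyman series

The spectral series in hydrogen are named based on the final (lower) energy level:
- Lyman series: n_final = 1 (ultraviolet)
- Balmer series: n_final = 2 (visible/near-UV)
- Paschen series: n_final = 3 (infrared)
- Brackett series: n_final = 4 (infrared)
- Pfund series: n_final = 5 (far infrared)

Since this transition ends at n = 1, it belongs to the Lyman series.

For reference, this 9 → 1 line has photon energy
ΔE = 13.6057 eV × (1/1² - 1/9²) = 13.43773 eV,
corresponding to wavelength λ = hc/ΔE = 1239.84 eV·nm / 13.43773 eV = 92.266 nm in the ultraviolet region.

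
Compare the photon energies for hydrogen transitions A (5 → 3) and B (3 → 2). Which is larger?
3 → 2

Calculate the energy for each transition:

Transition 5 → 3:
ΔE₁ = |E_3 - E_5| = |-13.6057/3² - (-13.6057/5²)|
ΔE₁ = |-1.511744444444 - (-0.544228000000)| = 0.967516444 eV

Transition 3 → 2:
ΔE₂ = |E_2 - E_3| = |-13.6057/2² - (-13.6057/3²)|
ΔE₂ = |-3.401425000000 - (-1.511744444444)| = 1.889680556 eV

Since 1.889680556 eV > 0.967516444 eV, the transition 3 → 2 emits the more energetic photon.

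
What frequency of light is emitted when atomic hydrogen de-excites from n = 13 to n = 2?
8.03e+14 Hz

First, find the transition energy:
E_13 = -13.6057 / 13² = -0.08051 eV
E_2 = -13.6057 / 2² = -3.40143 eV
|ΔE| = |E_2 - E_13| = 3.32092 eV

Convert to Joules: E = 3.32092 eV × (1.602177 × 10⁻¹⁹ J/eV) = 5.3207e-19 J

Using E = hf:
f = E/h = 5.3207e-19 J / (6.62607 × 10⁻³⁴ J·s)
f = 8.03e+14 Hz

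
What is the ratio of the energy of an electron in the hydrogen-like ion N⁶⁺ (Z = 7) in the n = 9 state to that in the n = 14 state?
2.4198

Using E_n = -13.6057 Z² / n² eV with Z = 7:

E_9 = -13.6057 × 7² / 9² = -666.6793 / 81 = -8.2306086420 eV
E_14 = -13.6057 × 7² / 14² = -666.6793 / 196 = -3.4014250000 eV

The ratio is:
E_9/E_14 = (-8.2306086420) / (-3.4014250000)
E_9/E_14 = (-666.6793/81) / (-666.6793/196)
E_9/E_14 = 196/81
E_9/E_14 = 2.4198
(Note: the Z² factors cancel in the ratio.)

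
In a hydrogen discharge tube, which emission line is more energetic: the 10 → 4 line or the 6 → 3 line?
6 → 3

Calculate the energy for each transition:

Transition 10 → 4:
ΔE₁ = |E_4 - E_10| = |-13.6057/4² - (-13.6057/10²)|
ΔE₁ = |-0.8503562500 - (-0.1360570000)| = 0.7142993 eV

Transition 6 → 3:
ΔE₂ = |E_3 - E_6| = |-13.6057/3² - (-13.6057/6²)|
ΔE₂ = |-1.5117444444 - (-0.3779361111)| = 1.1338083 eV

Since 1.1338083 eV > 0.7142993 eV, the transition 6 → 3 emits the more energetic photon.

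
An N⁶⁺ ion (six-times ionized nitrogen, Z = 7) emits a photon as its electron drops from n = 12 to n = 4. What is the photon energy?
37.0377 eV

The energy levels are E_n = -13.6057 Z² eV / n².

Energy at n = 12: E_12 = -13.6057 × 7² / 12² = -4.6297174 eV
Energy at n = 4: E_4 = -13.6057 × 7² / 4² = -41.6674563 eV

For emission (electron falling to lower state), the photon energy is:
E_photon = E_12 - E_4 = |-4.6297174 - (-41.6674563)|
E_photon = 37.0377 eV

This energy is carried away by the emitted photon.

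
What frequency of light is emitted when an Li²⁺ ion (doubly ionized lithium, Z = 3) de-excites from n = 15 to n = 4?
1.72e+15 Hz

First, find the transition energy:
E_15 = -13.6057 × 3² / 15² = -0.54423 eV
E_4 = -13.6057 × 3² / 4² = -7.65321 eV
|ΔE| = |E_4 - E_15| = 7.10898 eV

Convert to Joules: E = 7.10898 eV × (1.602177 × 10⁻¹⁹ J/eV) = 1.1390e-18 J

Using E = hf:
f = E/h = 1.1390e-18 J / (6.62607 × 10⁻³⁴ J·s)
f = 1.72e+15 Hz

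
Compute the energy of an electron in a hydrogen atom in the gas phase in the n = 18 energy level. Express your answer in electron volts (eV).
-0.04 eV

The energy levels of a hydrogen-like atom are given by:
E_n = -13.6057 eV / n²

For n = 18:
E_18 = -13.6057 eV / 18²
E_18 = -13.6057 eV / 324
E_18 = -0.04 eV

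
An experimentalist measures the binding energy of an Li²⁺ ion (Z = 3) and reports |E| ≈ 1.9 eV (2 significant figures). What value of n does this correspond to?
n = 8

The exact energy levels follow E_n = -13.6057 Z² / n² eV with Z = 3.

The measured value (-1.9 eV) is reported to only 2 significant figures, so we must test candidate n values and see which one matches to that precision.

Candidate energies:
  n = 6:  E = -13.6057 × 3² / 6² = -3.401425 eV
  n = 7:  E = -13.6057 × 3² / 7² = -2.499006 eV
  n = 8:  E = -13.6057 × 3² / 8² = -1.913302 eV  ← matches
  n = 9:  E = -13.6057 × 3² / 9² = -1.511744 eV
  n = 10:  E = -13.6057 × 3² / 10² = -1.224513 eV

Checking against the measurement of -1.9 eV (2 sig figs), only n = 8 agrees:
E_8 = -1.913302 eV, which rounds to -1.9 eV ✓

Therefore n = 8.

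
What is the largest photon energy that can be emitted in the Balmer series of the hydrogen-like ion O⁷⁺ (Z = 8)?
217.691200 eV

The series limit corresponds to the transition from n = ∞ to n = 2.
This is the highest energy (shortest wavelength) transition in the Balmer series.

E_∞ = 0 eV
E_2 = -13.6057 × 8² / 2² = -217.691200 eV

Energy at series limit:
ΔE = E_∞ - E_2 = 0 - (-217.691200) = 217.691200 eV

This energy equals the ionization energy from the n = 2 state of O⁷⁺.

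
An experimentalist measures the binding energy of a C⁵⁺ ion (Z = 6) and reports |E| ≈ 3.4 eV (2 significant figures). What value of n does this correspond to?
n = 12

The exact energy levels follow E_n = -13.6057 Z² / n² eV with Z = 6.

The measured value (-3.4 eV) is reported to only 2 significant figures, so we must test candidate n values and see which one matches to that precision.

Candidate energies:
  n = 10:  E = -13.6057 × 6² / 10² = -4.89805 eV
  n = 11:  E = -13.6057 × 6² / 11² = -4.04798 eV
  n = 12:  E = -13.6057 × 6² / 12² = -3.40143 eV  ← matches
  n = 13:  E = -13.6057 × 6² / 13² = -2.89826 eV
  n = 14:  E = -13.6057 × 6² / 14² = -2.49901 eV

Checking against the measurement of -3.4 eV (2 sig figs), only n = 12 agrees:
E_12 = -3.40143 eV, which rounds to -3.4 eV ✓

Therefore n = 12.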